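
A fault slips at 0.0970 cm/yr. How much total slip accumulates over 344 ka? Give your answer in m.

334 m

slip = rate × time = 0.0970 cm/yr × 344 ka = 334 m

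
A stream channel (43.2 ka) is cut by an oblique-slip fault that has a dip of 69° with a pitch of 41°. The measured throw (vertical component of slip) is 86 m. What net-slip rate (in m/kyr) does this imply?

dip-slip = throw / sin(dip) = 86 / sin(69°) = 92.12 m
net slip = dip-slip / sin(rake) = 92.12 / sin(41°) = 140.4 m
rate = 140.4 m / 43.2 ka = 0.00325 m/yr = 3.25 m/kyr

3.25 m/kyr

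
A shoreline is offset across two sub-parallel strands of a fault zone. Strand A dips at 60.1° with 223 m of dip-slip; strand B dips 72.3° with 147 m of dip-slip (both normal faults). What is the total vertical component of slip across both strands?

throw_A = 223 × sin(60.1°) = 193.3 m
throw_B = 147 × sin(72.3°) = 140 m
total = 193.3 + 140 = 333 m

333 m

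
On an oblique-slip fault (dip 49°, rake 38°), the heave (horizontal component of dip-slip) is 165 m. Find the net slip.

409 m

dip-slip = heave / cos(dip) = 165 / cos(49°) = 251.5 m
net slip = dip-slip / sin(rake) = 251.5 / sin(38°) = 409 m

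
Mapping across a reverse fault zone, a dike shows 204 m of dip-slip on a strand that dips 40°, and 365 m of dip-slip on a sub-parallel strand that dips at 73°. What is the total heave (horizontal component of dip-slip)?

heave_A = 204 × cos(40°) = 156.3 m
heave_B = 365 × cos(73°) = 106.7 m
total = 156.3 + 106.7 = 263 m

263 m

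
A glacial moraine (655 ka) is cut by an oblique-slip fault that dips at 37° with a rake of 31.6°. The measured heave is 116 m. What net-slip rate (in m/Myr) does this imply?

dip-slip = heave / cos(dip) = 116 / cos(37°) = 145.2 m
net slip = dip-slip / sin(rake) = 145.2 / sin(31.6°) = 277.2 m
rate = 277.2 m / 655 ka = 0.000423 m/yr = 423 m/Myr

423 m/Myr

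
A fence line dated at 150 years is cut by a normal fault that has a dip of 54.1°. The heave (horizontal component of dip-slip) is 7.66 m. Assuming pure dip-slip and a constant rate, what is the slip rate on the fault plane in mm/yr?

dip-slip = heave / cos(dip) = 7.66 m / cos(54.1°) = 13.06 m
rate = 13.06 m / 150 years = 0.0871 m/yr = 87.1 mm/yr

87.1 mm/yr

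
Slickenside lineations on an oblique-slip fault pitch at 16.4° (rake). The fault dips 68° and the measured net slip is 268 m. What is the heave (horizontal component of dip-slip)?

28.3 m

dip-slip = net slip × sin(rake) = 268 m × sin(16.4°) = 75.67 m
heave = dip-slip × cos(dip) = 75.67 × cos(68°) = 28.3 m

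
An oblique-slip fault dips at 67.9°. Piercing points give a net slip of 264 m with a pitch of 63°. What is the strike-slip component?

120 m

strike-slip = net slip × cos(rake) = 264 m × cos(63°) = 120 m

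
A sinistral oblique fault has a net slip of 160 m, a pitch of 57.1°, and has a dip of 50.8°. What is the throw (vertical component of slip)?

104 m

dip-slip = net slip × sin(rake) = 160 m × sin(57.1°) = 134.3 m
throw = dip-slip × sin(dip) = 134.3 × sin(50.8°) = 104 m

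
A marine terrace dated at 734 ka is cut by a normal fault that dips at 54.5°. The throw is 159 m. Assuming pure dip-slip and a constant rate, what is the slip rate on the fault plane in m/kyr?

0.266 m/kyr

dip-slip = throw / sin(dip) = 159 m / sin(54.5°) = 195.3 m
rate = 195.3 m / 734 ka = 0.000266 m/yr = 0.266 m/kyr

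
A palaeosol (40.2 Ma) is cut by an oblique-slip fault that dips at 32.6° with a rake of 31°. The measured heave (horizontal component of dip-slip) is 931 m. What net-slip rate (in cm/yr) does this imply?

0.00534 cm/yr

dip-slip = heave / cos(dip) = 931 / cos(32.6°) = 1105 m
net slip = dip-slip / sin(rake) = 1105 / sin(31°) = 2146 m
rate = 2146 m / 40.2 Ma = 0.0000534 m/yr = 0.00534 cm/yr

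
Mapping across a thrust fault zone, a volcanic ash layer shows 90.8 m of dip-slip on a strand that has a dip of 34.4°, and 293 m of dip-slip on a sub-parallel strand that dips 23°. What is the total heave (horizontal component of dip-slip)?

heave_A = 90.8 × cos(34.4°) = 74.92 m
heave_B = 293 × cos(23°) = 269.7 m
total = 74.92 + 269.7 = 345 m

345 m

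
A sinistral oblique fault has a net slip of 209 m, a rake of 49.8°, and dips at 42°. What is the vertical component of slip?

dip-slip = net slip × sin(rake) = 209 m × sin(49.8°) = 159.6 m
throw = dip-slip × sin(dip) = 159.6 × sin(42°) = 107 m

107 m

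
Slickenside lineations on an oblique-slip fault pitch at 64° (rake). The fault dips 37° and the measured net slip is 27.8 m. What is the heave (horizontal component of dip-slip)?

20 m

dip-slip = net slip × sin(rake) = 27.8 m × sin(64°) = 24.99 m
heave = dip-slip × cos(dip) = 24.99 × cos(37°) = 20 m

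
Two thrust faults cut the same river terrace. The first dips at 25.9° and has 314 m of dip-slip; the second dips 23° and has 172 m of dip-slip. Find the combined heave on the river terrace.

heave_A = 314 × cos(25.9°) = 282.5 m
heave_B = 172 × cos(23°) = 158.3 m
total = 282.5 + 158.3 = 441 m

441 m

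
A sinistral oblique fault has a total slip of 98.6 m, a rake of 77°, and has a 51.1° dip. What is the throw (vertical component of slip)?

dip-slip = net slip × sin(rake) = 98.6 m × sin(77°) = 96.07 m
throw = dip-slip × sin(dip) = 96.07 × sin(51.1°) = 74.8 m

74.8 m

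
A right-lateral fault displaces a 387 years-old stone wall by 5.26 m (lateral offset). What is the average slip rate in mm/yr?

13.6 mm/yr

rate = 5.26 m / 387 years = 0.0136 m/yr = 13.6 mm/yr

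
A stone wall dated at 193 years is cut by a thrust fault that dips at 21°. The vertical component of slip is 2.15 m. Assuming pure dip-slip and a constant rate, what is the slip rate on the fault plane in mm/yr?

31.1 mm/yr

dip-slip = throw / sin(dip) = 2.15 m / sin(21°) = 5.999 m
rate = 5.999 m / 193 years = 0.0311 m/yr = 31.1 mm/yr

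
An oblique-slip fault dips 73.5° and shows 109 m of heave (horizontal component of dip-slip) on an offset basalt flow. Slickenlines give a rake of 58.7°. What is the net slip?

dip-slip = heave / cos(dip) = 109 / cos(73.5°) = 383.8 m
net slip = dip-slip / sin(rake) = 383.8 / sin(58.7°) = 449 m

449 m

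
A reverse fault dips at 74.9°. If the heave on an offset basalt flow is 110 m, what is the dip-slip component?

dip-slip = heave / cos(dip) = 110 / cos(74.9°) = 422 m

422 m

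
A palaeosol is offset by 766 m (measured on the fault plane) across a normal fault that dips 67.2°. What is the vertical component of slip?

throw = dip-slip × sin(dip) = 766 m × sin(67.2°) = 706 m

706 m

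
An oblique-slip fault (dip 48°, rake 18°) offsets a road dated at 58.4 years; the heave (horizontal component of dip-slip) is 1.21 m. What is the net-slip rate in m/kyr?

dip-slip = heave / cos(dip) = 1.21 / cos(48°) = 1.808 m
net slip = dip-slip / sin(rake) = 1.808 / sin(18°) = 5.852 m
rate = 5.852 m / 58.4 years = 0.100 m/yr = 100 m/kyr

100 m/kyr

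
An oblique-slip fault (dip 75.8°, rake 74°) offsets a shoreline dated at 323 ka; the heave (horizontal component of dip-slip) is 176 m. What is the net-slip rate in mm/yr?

2.31 mm/yr

dip-slip = heave / cos(dip) = 176 / cos(75.8°) = 717.5 m
net slip = dip-slip / sin(rake) = 717.5 / sin(74°) = 746.4 m
rate = 746.4 m / 323 ka = 0.00231 m/yr = 2.31 mm/yr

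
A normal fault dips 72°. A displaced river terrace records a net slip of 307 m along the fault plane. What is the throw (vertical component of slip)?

throw = dip-slip × sin(dip) = 307 m × sin(72°) = 292 m

292 m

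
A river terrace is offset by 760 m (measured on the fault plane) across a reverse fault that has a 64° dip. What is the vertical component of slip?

683 m

throw = dip-slip × sin(dip) = 760 m × sin(64°) = 683 m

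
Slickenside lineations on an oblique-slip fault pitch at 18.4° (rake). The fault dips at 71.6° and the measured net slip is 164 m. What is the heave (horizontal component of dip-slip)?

dip-slip = net slip × sin(rake) = 164 m × sin(18.4°) = 51.77 m
heave = dip-slip × cos(dip) = 51.77 × cos(71.6°) = 16.3 m

16.3 m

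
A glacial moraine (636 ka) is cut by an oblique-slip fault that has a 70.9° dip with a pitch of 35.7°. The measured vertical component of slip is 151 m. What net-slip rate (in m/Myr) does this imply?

431 m/Myr

dip-slip = throw / sin(dip) = 151 / sin(70.9°) = 159.8 m
net slip = dip-slip / sin(rake) = 159.8 / sin(35.7°) = 273.8 m
rate = 273.8 m / 636 ka = 0.000431 m/yr = 431 m/Myr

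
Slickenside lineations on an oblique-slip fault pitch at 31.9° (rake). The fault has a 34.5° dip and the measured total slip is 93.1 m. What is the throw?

27.9 m

dip-slip = net slip × sin(rake) = 93.1 m × sin(31.9°) = 49.20 m
throw = dip-slip × sin(dip) = 49.20 × sin(34.5°) = 27.9 m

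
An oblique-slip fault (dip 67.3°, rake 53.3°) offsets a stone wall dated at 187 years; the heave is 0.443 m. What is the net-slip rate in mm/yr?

7.66 mm/yr

dip-slip = heave / cos(dip) = 0.443 / cos(67.3°) = 1.148 m
net slip = dip-slip / sin(rake) = 1.148 / sin(53.3°) = 1.432 m
rate = 1.432 m / 187 years = 0.00766 m/yr = 7.66 mm/yr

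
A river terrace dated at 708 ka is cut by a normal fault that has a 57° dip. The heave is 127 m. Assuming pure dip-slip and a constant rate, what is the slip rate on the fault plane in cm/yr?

0.0329 cm/yr

dip-slip = heave / cos(dip) = 127 m / cos(57°) = 233.2 m
rate = 233.2 m / 708 ka = 0.000329 m/yr = 0.0329 cm/yr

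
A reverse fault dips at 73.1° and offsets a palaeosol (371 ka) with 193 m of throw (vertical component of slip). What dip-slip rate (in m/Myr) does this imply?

dip-slip = throw / sin(dip) = 193 m / sin(73.1°) = 201.7 m
rate = 201.7 m / 371 ka = 0.000544 m/yr = 544 m/Myr

544 m/Myr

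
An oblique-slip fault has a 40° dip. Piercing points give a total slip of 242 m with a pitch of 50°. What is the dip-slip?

185 m

dip-slip = net slip × sin(rake) = 242 m × sin(50°) = 185 m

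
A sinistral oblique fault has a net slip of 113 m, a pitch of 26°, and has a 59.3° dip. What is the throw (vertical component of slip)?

42.6 m

dip-slip = net slip × sin(rake) = 113 m × sin(26°) = 49.54 m
throw = dip-slip × sin(dip) = 49.54 × sin(59.3°) = 42.6 m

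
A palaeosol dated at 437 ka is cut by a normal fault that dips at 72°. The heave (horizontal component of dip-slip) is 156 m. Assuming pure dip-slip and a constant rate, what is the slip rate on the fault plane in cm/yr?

0.116 cm/yr

dip-slip = heave / cos(dip) = 156 m / cos(72°) = 504.8 m
rate = 504.8 m / 437 ka = 0.00116 m/yr = 0.116 cm/yr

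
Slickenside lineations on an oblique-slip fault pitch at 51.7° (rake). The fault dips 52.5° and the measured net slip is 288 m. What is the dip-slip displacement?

dip-slip = net slip × sin(rake) = 288 m × sin(51.7°) = 226 m

226 m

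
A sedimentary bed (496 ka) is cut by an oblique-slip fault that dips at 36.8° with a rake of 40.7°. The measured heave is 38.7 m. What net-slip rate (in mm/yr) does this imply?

0.149 mm/yr

dip-slip = heave / cos(dip) = 38.7 / cos(36.8°) = 48.33 m
net slip = dip-slip / sin(rake) = 48.33 / sin(40.7°) = 74.12 m
rate = 74.12 m / 496 ka = 0.000149 m/yr = 0.149 mm/yr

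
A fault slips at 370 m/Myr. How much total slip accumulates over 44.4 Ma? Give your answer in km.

slip = rate × time = 370 m/Myr × 44.4 Ma = 16400 m = 16.4 km

16.4 km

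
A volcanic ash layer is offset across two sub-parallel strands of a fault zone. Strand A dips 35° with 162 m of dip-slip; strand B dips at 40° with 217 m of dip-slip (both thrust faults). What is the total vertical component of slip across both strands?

throw_A = 162 × sin(35°) = 92.92 m
throw_B = 217 × sin(40°) = 139.5 m
total = 92.92 + 139.5 = 232 m

232 m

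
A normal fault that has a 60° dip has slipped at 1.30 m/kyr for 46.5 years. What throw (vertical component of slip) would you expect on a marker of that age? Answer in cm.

dip-slip = rate × time = 1.30 m/kyr × 46.5 years = 0.06045 m
throw = dip-slip × sin(dip) = 0.06045 × sin(60°) = 0.0524 m = 5.24 cm

5.24 cm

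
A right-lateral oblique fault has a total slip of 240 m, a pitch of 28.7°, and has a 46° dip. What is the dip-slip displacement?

dip-slip = net slip × sin(rake) = 240 m × sin(28.7°) = 115 m

115 m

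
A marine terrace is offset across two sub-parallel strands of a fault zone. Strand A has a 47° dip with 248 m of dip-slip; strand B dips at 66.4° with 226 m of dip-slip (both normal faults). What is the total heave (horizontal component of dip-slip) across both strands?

260 m

heave_A = 248 × cos(47°) = 169.1 m
heave_B = 226 × cos(66.4°) = 90.48 m
total = 169.1 + 90.48 = 260 m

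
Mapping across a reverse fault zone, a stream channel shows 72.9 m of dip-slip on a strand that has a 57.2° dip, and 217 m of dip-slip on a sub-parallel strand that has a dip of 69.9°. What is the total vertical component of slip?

265 m

throw_A = 72.9 × sin(57.2°) = 61.28 m
throw_B = 217 × sin(69.9°) = 203.8 m
total = 61.28 + 203.8 = 265 m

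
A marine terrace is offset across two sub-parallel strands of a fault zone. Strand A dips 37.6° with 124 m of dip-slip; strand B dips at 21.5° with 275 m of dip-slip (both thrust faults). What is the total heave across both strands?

heave_A = 124 × cos(37.6°) = 98.24 m
heave_B = 275 × cos(21.5°) = 255.9 m
total = 98.24 + 255.9 = 354 m

354 m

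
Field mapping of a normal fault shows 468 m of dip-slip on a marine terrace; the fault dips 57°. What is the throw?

throw = dip-slip × sin(dip) = 468 m × sin(57°) = 392 m

392 m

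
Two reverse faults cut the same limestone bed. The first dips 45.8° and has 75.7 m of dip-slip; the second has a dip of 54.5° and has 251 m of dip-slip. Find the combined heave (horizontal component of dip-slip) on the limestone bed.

199 m

heave_A = 75.7 × cos(45.8°) = 52.78 m
heave_B = 251 × cos(54.5°) = 145.8 m
total = 52.78 + 145.8 = 199 m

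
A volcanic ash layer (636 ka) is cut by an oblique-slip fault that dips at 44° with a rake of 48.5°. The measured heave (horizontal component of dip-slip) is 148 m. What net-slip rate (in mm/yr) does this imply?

0.432 mm/yr

dip-slip = heave / cos(dip) = 148 / cos(44°) = 205.7 m
net slip = dip-slip / sin(rake) = 205.7 / sin(48.5°) = 274.7 m
rate = 274.7 m / 636 ka = 0.000432 m/yr = 0.432 mm/yr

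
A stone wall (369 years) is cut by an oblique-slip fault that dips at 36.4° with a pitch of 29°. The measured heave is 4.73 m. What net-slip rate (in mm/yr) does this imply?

32.8 mm/yr

dip-slip = heave / cos(dip) = 4.73 / cos(36.4°) = 5.877 m
net slip = dip-slip / sin(rake) = 5.877 / sin(29°) = 12.12 m
rate = 12.12 m / 369 years = 0.0328 m/yr = 32.8 mm/yr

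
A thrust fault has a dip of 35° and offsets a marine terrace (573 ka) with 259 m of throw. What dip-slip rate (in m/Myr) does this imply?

788 m/Myr

dip-slip = throw / sin(dip) = 259 m / sin(35°) = 451.6 m
rate = 451.6 m / 573 ka = 0.000788 m/yr = 788 m/Myr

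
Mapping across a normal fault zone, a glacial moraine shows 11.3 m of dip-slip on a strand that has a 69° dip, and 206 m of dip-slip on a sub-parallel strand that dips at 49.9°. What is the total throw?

throw_A = 11.3 × sin(69°) = 10.55 m
throw_B = 206 × sin(49.9°) = 157.6 m
total = 10.55 + 157.6 = 168 m

168 m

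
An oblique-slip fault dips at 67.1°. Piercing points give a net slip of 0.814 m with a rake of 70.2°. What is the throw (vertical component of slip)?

0.706 m

dip-slip = net slip × sin(rake) = 0.814 m × sin(70.2°) = 0.7659 m
throw = dip-slip × sin(dip) = 0.7659 × sin(67.1°) = 0.706 m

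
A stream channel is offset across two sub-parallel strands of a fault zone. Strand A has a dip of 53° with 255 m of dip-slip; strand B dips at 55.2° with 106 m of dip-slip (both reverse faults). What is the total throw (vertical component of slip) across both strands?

throw_A = 255 × sin(53°) = 203.7 m
throw_B = 106 × sin(55.2°) = 87.04 m
total = 203.7 + 87.04 = 291 m

291 m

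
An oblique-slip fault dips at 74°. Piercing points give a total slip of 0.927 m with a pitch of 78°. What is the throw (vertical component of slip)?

0.872 m

dip-slip = net slip × sin(rake) = 0.927 m × sin(78°) = 0.9067 m
throw = dip-slip × sin(dip) = 0.9067 × sin(74°) = 0.872 m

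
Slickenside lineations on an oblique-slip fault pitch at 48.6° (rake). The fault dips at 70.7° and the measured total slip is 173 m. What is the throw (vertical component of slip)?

122 m

dip-slip = net slip × sin(rake) = 173 m × sin(48.6°) = 129.8 m
throw = dip-slip × sin(dip) = 129.8 × sin(70.7°) = 122 m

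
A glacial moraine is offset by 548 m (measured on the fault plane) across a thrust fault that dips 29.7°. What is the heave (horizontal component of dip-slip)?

heave = dip-slip × cos(dip) = 548 m × cos(29.7°) = 476 m

476 m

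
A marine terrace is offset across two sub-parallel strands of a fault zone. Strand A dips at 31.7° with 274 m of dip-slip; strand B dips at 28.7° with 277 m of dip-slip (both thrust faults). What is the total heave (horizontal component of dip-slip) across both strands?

heave_A = 274 × cos(31.7°) = 233.1 m
heave_B = 277 × cos(28.7°) = 243 m
total = 233.1 + 243 = 476 m

476 m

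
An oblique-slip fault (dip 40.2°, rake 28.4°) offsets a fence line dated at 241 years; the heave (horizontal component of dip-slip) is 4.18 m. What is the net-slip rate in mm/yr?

dip-slip = heave / cos(dip) = 4.18 / cos(40.2°) = 5.473 m
net slip = dip-slip / sin(rake) = 5.473 / sin(28.4°) = 11.51 m
rate = 11.51 m / 241 years = 0.0477 m/yr = 47.7 mm/yr

47.7 mm/yr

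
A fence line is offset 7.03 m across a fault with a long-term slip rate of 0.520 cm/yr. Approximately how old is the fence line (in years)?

1350 years

age = offset / rate = 7.03 m / (0.520 cm/yr) = 1350 yr = 1350 years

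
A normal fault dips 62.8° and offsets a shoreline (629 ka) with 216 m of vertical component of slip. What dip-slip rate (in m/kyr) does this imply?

0.386 m/kyr

dip-slip = throw / sin(dip) = 216 m / sin(62.8°) = 242.9 m
rate = 242.9 m / 629 ka = 0.000386 m/yr = 0.386 m/kyr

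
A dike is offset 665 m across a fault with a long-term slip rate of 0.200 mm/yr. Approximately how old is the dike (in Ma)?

3.33 Ma

age = offset / rate = 665 m / (0.200 mm/yr) = 3.32e+06 yr = 3.33 Ma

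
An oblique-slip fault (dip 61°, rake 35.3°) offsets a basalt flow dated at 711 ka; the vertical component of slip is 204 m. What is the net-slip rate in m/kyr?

0.568 m/kyr

dip-slip = throw / sin(dip) = 204 / sin(61°) = 233.2 m
net slip = dip-slip / sin(rake) = 233.2 / sin(35.3°) = 403.6 m
rate = 403.6 m / 711 ka = 0.000568 m/yr = 0.568 m/kyr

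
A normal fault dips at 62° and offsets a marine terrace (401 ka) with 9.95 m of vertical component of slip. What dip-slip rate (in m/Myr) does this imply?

dip-slip = throw / sin(dip) = 9.95 m / sin(62°) = 11.27 m
rate = 11.27 m / 401 ka = 0.0000281 m/yr = 28.1 m/Myr

28.1 m/Myr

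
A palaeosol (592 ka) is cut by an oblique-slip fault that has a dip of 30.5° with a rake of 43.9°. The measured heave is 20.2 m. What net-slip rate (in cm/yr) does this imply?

dip-slip = heave / cos(dip) = 20.2 / cos(30.5°) = 23.44 m
net slip = dip-slip / sin(rake) = 23.44 / sin(43.9°) = 33.81 m
rate = 33.81 m / 592 ka = 0.0000571 m/yr = 0.00571 cm/yr

0.00571 cm/yr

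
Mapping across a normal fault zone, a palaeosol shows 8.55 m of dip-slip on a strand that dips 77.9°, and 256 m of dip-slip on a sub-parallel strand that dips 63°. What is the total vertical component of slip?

236 m

throw_A = 8.55 × sin(77.9°) = 8.360 m
throw_B = 256 × sin(63°) = 228.1 m
total = 8.360 + 228.1 = 236 m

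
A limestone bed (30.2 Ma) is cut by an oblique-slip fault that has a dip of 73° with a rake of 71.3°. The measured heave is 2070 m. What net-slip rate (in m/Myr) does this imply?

248 m/Myr

dip-slip = heave / cos(dip) = 2070 / cos(73°) = 7080 m
net slip = dip-slip / sin(rake) = 7080 / sin(71.3°) = 7475 m
rate = 7475 m / 30.2 Ma = 0.000248 m/yr = 248 m/Myr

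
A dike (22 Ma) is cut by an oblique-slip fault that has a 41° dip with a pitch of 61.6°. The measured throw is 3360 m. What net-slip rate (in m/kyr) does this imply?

dip-slip = throw / sin(dip) = 3360 / sin(41°) = 5121 m
net slip = dip-slip / sin(rake) = 5121 / sin(61.6°) = 5822 m
rate = 5822 m / 22 Ma = 0.000265 m/yr = 0.265 m/kyr

0.265 m/kyr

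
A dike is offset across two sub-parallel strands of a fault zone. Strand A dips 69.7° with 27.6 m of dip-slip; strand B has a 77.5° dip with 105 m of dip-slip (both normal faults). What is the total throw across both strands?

128 m

throw_A = 27.6 × sin(69.7°) = 25.89 m
throw_B = 105 × sin(77.5°) = 102.5 m
total = 25.89 + 102.5 = 128 m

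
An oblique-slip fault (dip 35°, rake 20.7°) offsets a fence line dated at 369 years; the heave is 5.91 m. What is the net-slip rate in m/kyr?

dip-slip = heave / cos(dip) = 5.91 / cos(35°) = 7.215 m
net slip = dip-slip / sin(rake) = 7.215 / sin(20.7°) = 20.41 m
rate = 20.41 m / 369 years = 0.0553 m/yr = 55.3 m/kyr

55.3 m/kyr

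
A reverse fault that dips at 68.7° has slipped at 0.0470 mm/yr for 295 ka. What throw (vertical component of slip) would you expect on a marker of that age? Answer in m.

dip-slip = rate × time = 0.0470 mm/yr × 295 ka = 13.86 m
throw = dip-slip × sin(dip) = 13.86 × sin(68.7°) = 12.9 m

12.9 m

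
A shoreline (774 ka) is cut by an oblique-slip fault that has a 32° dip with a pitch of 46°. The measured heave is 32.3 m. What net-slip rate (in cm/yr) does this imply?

0.00684 cm/yr

dip-slip = heave / cos(dip) = 32.3 / cos(32°) = 38.09 m
net slip = dip-slip / sin(rake) = 38.09 / sin(46°) = 52.95 m
rate = 52.95 m / 774 ka = 0.0000684 m/yr = 0.00684 cm/yr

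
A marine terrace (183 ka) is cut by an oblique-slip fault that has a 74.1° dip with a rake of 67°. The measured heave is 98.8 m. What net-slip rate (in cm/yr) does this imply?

dip-slip = heave / cos(dip) = 98.8 / cos(74.1°) = 360.6 m
net slip = dip-slip / sin(rake) = 360.6 / sin(67°) = 391.8 m
rate = 391.8 m / 183 ka = 0.00214 m/yr = 0.214 cm/yr

0.214 cm/yr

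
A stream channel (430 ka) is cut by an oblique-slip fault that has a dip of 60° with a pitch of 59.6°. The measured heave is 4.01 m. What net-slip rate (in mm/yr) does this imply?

dip-slip = heave / cos(dip) = 4.01 / cos(60°) = 8.020 m
net slip = dip-slip / sin(rake) = 8.020 / sin(59.6°) = 9.298 m
rate = 9.298 m / 430 ka = 0.0000216 m/yr = 0.0216 mm/yr

0.0216 mm/yr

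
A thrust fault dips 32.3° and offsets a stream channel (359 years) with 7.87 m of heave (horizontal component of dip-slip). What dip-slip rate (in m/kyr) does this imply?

25.9 m/kyr

dip-slip = heave / cos(dip) = 7.87 m / cos(32.3°) = 9.311 m
rate = 9.311 m / 359 years = 0.0259 m/yr = 25.9 m/kyr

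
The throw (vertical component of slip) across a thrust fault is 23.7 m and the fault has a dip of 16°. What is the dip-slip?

dip-slip = throw / sin(dip) = 23.7 / sin(16°) = 86 m

86 m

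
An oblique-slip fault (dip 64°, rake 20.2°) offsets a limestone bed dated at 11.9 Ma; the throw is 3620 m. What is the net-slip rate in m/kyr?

dip-slip = throw / sin(dip) = 3620 / sin(64°) = 4028 m
net slip = dip-slip / sin(rake) = 4028 / sin(20.2°) = 11660 m
rate = 11660 m / 11.9 Ma = 0.000980 m/yr = 0.980 m/kyr

0.980 m/kyr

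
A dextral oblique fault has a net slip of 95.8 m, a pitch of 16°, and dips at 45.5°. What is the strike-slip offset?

92.1 m

strike-slip = net slip × cos(rake) = 95.8 m × cos(16°) = 92.1 m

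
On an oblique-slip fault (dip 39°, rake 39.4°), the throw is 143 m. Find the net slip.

dip-slip = throw / sin(dip) = 143 / sin(39°) = 227.2 m
net slip = dip-slip / sin(rake) = 227.2 / sin(39.4°) = 358 m

358 m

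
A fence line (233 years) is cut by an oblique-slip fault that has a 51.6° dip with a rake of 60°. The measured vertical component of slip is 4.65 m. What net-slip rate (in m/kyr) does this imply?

dip-slip = throw / sin(dip) = 4.65 / sin(51.6°) = 5.933 m
net slip = dip-slip / sin(rake) = 5.933 / sin(60°) = 6.851 m
rate = 6.851 m / 233 years = 0.0294 m/yr = 29.4 m/kyr

29.4 m/kyr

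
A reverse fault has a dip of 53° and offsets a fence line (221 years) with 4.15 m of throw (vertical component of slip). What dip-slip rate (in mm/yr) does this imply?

23.5 mm/yr

dip-slip = throw / sin(dip) = 4.15 m / sin(53°) = 5.196 m
rate = 5.196 m / 221 years = 0.0235 m/yr = 23.5 mm/yr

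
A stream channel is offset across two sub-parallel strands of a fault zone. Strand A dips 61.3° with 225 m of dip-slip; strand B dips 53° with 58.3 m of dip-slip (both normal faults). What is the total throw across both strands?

throw_A = 225 × sin(61.3°) = 197.4 m
throw_B = 58.3 × sin(53°) = 46.56 m
total = 197.4 + 46.56 = 244 m

244 m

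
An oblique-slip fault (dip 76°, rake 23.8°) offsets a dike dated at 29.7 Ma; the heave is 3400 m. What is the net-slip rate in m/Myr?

dip-slip = heave / cos(dip) = 3400 / cos(76°) = 14050 m
net slip = dip-slip / sin(rake) = 14050 / sin(23.8°) = 34830 m
rate = 34830 m / 29.7 Ma = 0.00117 m/yr = 1170 m/Myr

1170 m/Myr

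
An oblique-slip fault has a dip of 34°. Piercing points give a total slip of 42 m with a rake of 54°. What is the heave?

dip-slip = net slip × sin(rake) = 42 m × sin(54°) = 33.98 m
heave = dip-slip × cos(dip) = 33.98 × cos(34°) = 28.2 m

28.2 m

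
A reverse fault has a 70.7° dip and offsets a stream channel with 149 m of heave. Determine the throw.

throw = heave × tan(dip) = 149 × tan(70.7°) = 425 m

425 m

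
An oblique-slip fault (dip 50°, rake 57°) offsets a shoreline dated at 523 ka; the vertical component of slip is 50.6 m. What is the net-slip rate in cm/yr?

0.0151 cm/yr

dip-slip = throw / sin(dip) = 50.6 / sin(50°) = 66.05 m
net slip = dip-slip / sin(rake) = 66.05 / sin(57°) = 78.76 m
rate = 78.76 m / 523 ka = 0.000151 m/yr = 0.0151 cm/yr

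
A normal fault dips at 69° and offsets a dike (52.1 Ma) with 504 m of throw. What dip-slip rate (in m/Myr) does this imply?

10.4 m/Myr

dip-slip = throw / sin(dip) = 504 m / sin(69°) = 539.9 m
rate = 539.9 m / 52.1 Ma = 0.0000104 m/yr = 10.4 m/Myr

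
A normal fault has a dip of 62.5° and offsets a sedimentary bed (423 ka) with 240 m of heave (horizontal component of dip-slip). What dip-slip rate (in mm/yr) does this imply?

1.23 mm/yr

dip-slip = heave / cos(dip) = 240 m / cos(62.5°) = 519.8 m
rate = 519.8 m / 423 ka = 0.00123 m/yr = 1.23 mm/yr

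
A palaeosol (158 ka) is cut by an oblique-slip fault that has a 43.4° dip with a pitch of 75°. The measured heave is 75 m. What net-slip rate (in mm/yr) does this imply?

0.676 mm/yr

dip-slip = heave / cos(dip) = 75 / cos(43.4°) = 103.2 m
net slip = dip-slip / sin(rake) = 103.2 / sin(75°) = 106.9 m
rate = 106.9 m / 158 ka = 0.000676 m/yr = 0.676 mm/yr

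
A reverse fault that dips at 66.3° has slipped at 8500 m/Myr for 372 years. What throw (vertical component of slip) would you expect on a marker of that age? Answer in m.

2.90 m

dip-slip = rate × time = 8500 m/Myr × 372 years = 3.162 m
throw = dip-slip × sin(dip) = 3.162 × sin(66.3°) = 2.90 m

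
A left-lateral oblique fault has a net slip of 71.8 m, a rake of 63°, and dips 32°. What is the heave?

dip-slip = net slip × sin(rake) = 71.8 m × sin(63°) = 63.97 m
heave = dip-slip × cos(dip) = 63.97 × cos(32°) = 54.3 m

54.3 m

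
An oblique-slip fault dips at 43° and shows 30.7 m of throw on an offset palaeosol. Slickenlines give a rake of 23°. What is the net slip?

dip-slip = throw / sin(dip) = 30.7 / sin(43°) = 45.01 m
net slip = dip-slip / sin(rake) = 45.01 / sin(23°) = 115 m

115 m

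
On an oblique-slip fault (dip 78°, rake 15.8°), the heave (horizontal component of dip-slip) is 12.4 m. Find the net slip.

dip-slip = heave / cos(dip) = 12.4 / cos(78°) = 59.64 m
net slip = dip-slip / sin(rake) = 59.64 / sin(15.8°) = 219 m

219 m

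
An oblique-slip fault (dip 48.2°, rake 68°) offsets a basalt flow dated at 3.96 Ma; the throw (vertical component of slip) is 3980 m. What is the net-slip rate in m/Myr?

1450 m/Myr

dip-slip = throw / sin(dip) = 3980 / sin(48.2°) = 5339 m
net slip = dip-slip / sin(rake) = 5339 / sin(68°) = 5758 m
rate = 5758 m / 3.96 Ma = 0.00145 m/yr = 1450 m/Myr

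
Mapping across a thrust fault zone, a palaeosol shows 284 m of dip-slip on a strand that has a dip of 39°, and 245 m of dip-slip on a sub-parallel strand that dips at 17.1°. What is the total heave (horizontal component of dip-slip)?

heave_A = 284 × cos(39°) = 220.7 m
heave_B = 245 × cos(17.1°) = 234.2 m
total = 220.7 + 234.2 = 455 m

455 m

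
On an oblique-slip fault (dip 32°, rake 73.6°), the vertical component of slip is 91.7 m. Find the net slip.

dip-slip = throw / sin(dip) = 91.7 / sin(32°) = 173 m
net slip = dip-slip / sin(rake) = 173 / sin(73.6°) = 180 m

180 m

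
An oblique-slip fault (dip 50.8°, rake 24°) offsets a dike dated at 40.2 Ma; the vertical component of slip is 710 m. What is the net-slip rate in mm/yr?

dip-slip = throw / sin(dip) = 710 / sin(50.8°) = 916.2 m
net slip = dip-slip / sin(rake) = 916.2 / sin(24°) = 2253 m
rate = 2253 m / 40.2 Ma = 0.0000560 m/yr = 0.0560 mm/yr

0.0560 mm/yr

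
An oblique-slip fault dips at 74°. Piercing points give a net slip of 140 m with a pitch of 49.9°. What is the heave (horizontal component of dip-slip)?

dip-slip = net slip × sin(rake) = 140 m × sin(49.9°) = 107.1 m
heave = dip-slip × cos(dip) = 107.1 × cos(74°) = 29.5 m

29.5 m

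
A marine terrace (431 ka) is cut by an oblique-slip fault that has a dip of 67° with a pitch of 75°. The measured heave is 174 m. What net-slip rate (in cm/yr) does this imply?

0.107 cm/yr

dip-slip = heave / cos(dip) = 174 / cos(67°) = 445.3 m
net slip = dip-slip / sin(rake) = 445.3 / sin(75°) = 461 m
rate = 461 m / 431 ka = 0.00107 m/yr = 0.107 cm/yr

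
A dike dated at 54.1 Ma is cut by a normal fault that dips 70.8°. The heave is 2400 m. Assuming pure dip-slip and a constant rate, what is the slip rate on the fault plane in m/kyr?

0.135 m/kyr

dip-slip = heave / cos(dip) = 2400 m / cos(70.8°) = 7298 m
rate = 7298 m / 54.1 Ma = 0.000135 m/yr = 0.135 m/kyr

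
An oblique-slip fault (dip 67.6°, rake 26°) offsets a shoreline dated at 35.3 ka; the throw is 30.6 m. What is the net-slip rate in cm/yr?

0.214 cm/yr

dip-slip = throw / sin(dip) = 30.6 / sin(67.6°) = 33.10 m
net slip = dip-slip / sin(rake) = 33.10 / sin(26°) = 75.50 m
rate = 75.50 m / 35.3 ka = 0.00214 m/yr = 0.214 cm/yr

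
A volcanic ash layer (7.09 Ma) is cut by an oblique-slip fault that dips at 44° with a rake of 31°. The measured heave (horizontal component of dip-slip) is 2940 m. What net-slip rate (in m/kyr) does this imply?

dip-slip = heave / cos(dip) = 2940 / cos(44°) = 4087 m
net slip = dip-slip / sin(rake) = 4087 / sin(31°) = 7935 m
rate = 7935 m / 7.09 Ma = 0.00112 m/yr = 1.12 m/kyr

1.12 m/kyr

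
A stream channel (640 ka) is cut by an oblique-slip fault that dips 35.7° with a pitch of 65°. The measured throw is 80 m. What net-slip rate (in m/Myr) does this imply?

236 m/Myr

dip-slip = throw / sin(dip) = 80 / sin(35.7°) = 137.1 m
net slip = dip-slip / sin(rake) = 137.1 / sin(65°) = 151.3 m
rate = 151.3 m / 640 ka = 0.000236 m/yr = 236 m/Myr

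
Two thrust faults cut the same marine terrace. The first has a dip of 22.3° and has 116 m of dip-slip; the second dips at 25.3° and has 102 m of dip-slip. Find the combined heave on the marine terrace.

heave_A = 116 × cos(22.3°) = 107.3 m
heave_B = 102 × cos(25.3°) = 92.22 m
total = 107.3 + 92.22 = 200 m

200 m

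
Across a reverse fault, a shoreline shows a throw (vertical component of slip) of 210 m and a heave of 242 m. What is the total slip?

net slip = √(throw² + heave²) = √(210² + 242²) = 320 m

320 m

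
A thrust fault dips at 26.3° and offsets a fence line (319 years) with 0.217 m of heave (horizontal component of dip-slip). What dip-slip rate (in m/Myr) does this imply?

dip-slip = heave / cos(dip) = 0.217 m / cos(26.3°) = 0.2421 m
rate = 0.2421 m / 319 years = 0.000759 m/yr = 759 m/Myr

759 m/Myr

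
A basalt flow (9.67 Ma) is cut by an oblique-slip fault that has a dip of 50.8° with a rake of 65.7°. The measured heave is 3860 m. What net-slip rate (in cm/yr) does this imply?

0.0693 cm/yr

dip-slip = heave / cos(dip) = 3860 / cos(50.8°) = 6107 m
net slip = dip-slip / sin(rake) = 6107 / sin(65.7°) = 6701 m
rate = 6701 m / 9.67 Ma = 0.000693 m/yr = 0.0693 cm/yr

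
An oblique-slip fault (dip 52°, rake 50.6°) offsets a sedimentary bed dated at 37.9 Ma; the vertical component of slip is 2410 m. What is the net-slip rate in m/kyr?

0.104 m/kyr

dip-slip = throw / sin(dip) = 2410 / sin(52°) = 3058 m
net slip = dip-slip / sin(rake) = 3058 / sin(50.6°) = 3958 m
rate = 3958 m / 37.9 Ma = 0.000104 m/yr = 0.104 m/kyr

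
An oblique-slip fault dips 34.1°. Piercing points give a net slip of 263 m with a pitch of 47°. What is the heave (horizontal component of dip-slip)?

dip-slip = net slip × sin(rake) = 263 m × sin(47°) = 192.3 m
heave = dip-slip × cos(dip) = 192.3 × cos(34.1°) = 159 m

159 m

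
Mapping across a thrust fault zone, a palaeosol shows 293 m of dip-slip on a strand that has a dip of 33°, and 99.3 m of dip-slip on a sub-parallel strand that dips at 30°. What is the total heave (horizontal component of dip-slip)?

heave_A = 293 × cos(33°) = 245.7 m
heave_B = 99.3 × cos(30°) = 86 m
total = 245.7 + 86 = 332 m

332 m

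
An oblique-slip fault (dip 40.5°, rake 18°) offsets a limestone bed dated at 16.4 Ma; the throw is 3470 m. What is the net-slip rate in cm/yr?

dip-slip = throw / sin(dip) = 3470 / sin(40.5°) = 5343 m
net slip = dip-slip / sin(rake) = 5343 / sin(18°) = 17290 m
rate = 17290 m / 16.4 Ma = 0.00105 m/yr = 0.105 cm/yr

0.105 cm/yr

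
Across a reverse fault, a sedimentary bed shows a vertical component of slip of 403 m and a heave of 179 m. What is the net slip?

441 m

net slip = √(throw² + heave²) = √(403² + 179²) = 441 m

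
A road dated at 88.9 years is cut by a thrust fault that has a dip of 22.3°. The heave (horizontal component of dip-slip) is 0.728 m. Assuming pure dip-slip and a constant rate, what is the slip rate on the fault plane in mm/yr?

dip-slip = heave / cos(dip) = 0.728 m / cos(22.3°) = 0.7868 m
rate = 0.7868 m / 88.9 years = 0.00885 m/yr = 8.85 mm/yr

8.85 mm/yr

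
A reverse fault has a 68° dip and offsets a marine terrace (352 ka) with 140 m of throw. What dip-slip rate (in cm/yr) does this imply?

0.0429 cm/yr

dip-slip = throw / sin(dip) = 140 m / sin(68°) = 151 m
rate = 151 m / 352 ka = 0.000429 m/yr = 0.0429 cm/yr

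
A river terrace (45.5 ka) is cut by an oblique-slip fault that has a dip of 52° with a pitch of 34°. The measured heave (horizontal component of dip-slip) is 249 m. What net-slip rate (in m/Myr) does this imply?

dip-slip = heave / cos(dip) = 249 / cos(52°) = 404.4 m
net slip = dip-slip / sin(rake) = 404.4 / sin(34°) = 723.3 m
rate = 723.3 m / 45.5 ka = 0.0159 m/yr = 15900 m/Myr

15900 m/Myr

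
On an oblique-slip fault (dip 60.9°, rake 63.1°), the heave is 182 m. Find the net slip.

dip-slip = heave / cos(dip) = 182 / cos(60.9°) = 374.2 m
net slip = dip-slip / sin(rake) = 374.2 / sin(63.1°) = 420 m

420 m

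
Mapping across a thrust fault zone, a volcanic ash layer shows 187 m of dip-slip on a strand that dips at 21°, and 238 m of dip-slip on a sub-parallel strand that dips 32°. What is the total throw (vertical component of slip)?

throw_A = 187 × sin(21°) = 67.01 m
throw_B = 238 × sin(32°) = 126.1 m
total = 67.01 + 126.1 = 193 m

193 m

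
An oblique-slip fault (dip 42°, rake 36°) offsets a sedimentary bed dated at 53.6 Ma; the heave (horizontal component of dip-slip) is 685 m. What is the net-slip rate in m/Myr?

29.3 m/Myr

dip-slip = heave / cos(dip) = 685 / cos(42°) = 921.8 m
net slip = dip-slip / sin(rake) = 921.8 / sin(36°) = 1568 m
rate = 1568 m / 53.6 Ma = 0.0000293 m/yr = 29.3 m/Myr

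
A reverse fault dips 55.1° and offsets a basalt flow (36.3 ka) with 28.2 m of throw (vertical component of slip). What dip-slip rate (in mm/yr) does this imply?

dip-slip = throw / sin(dip) = 28.2 m / sin(55.1°) = 34.38 m
rate = 34.38 m / 36.3 ka = 0.000947 m/yr = 0.947 mm/yr

0.947 mm/yr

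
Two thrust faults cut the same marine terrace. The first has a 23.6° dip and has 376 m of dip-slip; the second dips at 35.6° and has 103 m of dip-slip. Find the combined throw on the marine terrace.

throw_A = 376 × sin(23.6°) = 150.5 m
throw_B = 103 × sin(35.6°) = 59.96 m
total = 150.5 + 59.96 = 210 m

210 m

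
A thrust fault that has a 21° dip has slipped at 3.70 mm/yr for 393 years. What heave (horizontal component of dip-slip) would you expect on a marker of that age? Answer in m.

dip-slip = rate × time = 3.70 mm/yr × 393 years = 1.454 m
heave = dip-slip × cos(dip) = 1.454 × cos(21°) = 1.36 m

1.36 m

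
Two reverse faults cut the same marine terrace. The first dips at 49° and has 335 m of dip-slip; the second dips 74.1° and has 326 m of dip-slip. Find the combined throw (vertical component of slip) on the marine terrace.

566 m

throw_A = 335 × sin(49°) = 252.8 m
throw_B = 326 × sin(74.1°) = 313.5 m
total = 252.8 + 313.5 = 566 m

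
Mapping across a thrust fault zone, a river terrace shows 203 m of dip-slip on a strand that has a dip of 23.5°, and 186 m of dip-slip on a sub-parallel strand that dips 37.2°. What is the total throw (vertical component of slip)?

193 m

throw_A = 203 × sin(23.5°) = 80.95 m
throw_B = 186 × sin(37.2°) = 112.5 m
total = 80.95 + 112.5 = 193 m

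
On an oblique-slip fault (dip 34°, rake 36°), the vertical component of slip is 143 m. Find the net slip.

dip-slip = throw / sin(dip) = 143 / sin(34°) = 255.7 m
net slip = dip-slip / sin(rake) = 255.7 / sin(36°) = 435 m

435 m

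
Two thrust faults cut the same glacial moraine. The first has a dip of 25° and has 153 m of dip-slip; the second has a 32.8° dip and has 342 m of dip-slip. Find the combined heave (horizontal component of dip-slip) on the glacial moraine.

426 m

heave_A = 153 × cos(25°) = 138.7 m
heave_B = 342 × cos(32.8°) = 287.5 m
total = 138.7 + 287.5 = 426 m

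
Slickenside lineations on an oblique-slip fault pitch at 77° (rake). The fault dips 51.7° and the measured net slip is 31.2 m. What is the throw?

dip-slip = net slip × sin(rake) = 31.2 m × sin(77°) = 30.40 m
throw = dip-slip × sin(dip) = 30.40 × sin(51.7°) = 23.9 m

23.9 m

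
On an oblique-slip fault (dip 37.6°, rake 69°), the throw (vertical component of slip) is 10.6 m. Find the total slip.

18.6 m

dip-slip = throw / sin(dip) = 10.6 / sin(37.6°) = 17.37 m
net slip = dip-slip / sin(rake) = 17.37 / sin(69°) = 18.6 m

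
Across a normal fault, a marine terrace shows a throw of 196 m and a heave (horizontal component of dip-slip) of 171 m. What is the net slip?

260 m

net slip = √(throw² + heave²) = √(196² + 171²) = 260 m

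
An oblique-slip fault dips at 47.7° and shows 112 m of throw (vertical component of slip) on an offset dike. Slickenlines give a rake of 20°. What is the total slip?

443 m

dip-slip = throw / sin(dip) = 112 / sin(47.7°) = 151.4 m
net slip = dip-slip / sin(rake) = 151.4 / sin(20°) = 443 m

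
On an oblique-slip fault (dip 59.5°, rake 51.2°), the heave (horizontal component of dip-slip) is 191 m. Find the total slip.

483 m

dip-slip = heave / cos(dip) = 191 / cos(59.5°) = 376.3 m
net slip = dip-slip / sin(rake) = 376.3 / sin(51.2°) = 483 m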